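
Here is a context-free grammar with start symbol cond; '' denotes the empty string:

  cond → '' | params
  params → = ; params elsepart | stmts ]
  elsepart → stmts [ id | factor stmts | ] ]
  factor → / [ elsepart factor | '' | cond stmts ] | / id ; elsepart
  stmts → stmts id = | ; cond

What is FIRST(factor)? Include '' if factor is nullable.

factor → / [ elsepart factor contributes {/}.
factor → '' contributes ''.
From factor → cond stmts ]: cond nullable, take FIRST(cond) ∪ FIRST(stmts) = { ;, = }.
factor → / id ; elsepart contributes {/}.
Union: FIRST(factor) = { /, ;, =, '' }.

{ /, ;, =, '' }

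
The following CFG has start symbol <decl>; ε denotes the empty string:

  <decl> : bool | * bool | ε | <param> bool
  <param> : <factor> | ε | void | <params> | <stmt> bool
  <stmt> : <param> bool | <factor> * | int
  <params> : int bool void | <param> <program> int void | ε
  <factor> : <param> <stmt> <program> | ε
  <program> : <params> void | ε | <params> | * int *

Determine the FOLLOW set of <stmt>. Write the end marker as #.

In <param> : <stmt> bool: add FIRST(bool) = { bool }.
In <factor> : <param> <stmt> <program>: add FIRST(<program>)\{ε} = { *, bool, int, void }.
  Since <program> is nullable, also add FOLLOW(<factor>) = { *, bool, int, void }.
Union: FOLLOW(<stmt>) = { *, bool, int, void }.

{ *, bool, int, void }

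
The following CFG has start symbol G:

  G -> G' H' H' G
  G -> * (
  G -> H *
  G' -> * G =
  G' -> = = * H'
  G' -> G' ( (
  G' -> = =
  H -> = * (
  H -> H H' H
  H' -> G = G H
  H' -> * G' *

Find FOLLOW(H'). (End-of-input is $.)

In G -> G' H' H' G: add FIRST(H' G) = { *, = }.
In G -> G' H' H' G: add FIRST(G) = { *, = }.
In G' -> = = * H': H' is at the end, add FOLLOW(G') = { (, *, = }.
In H -> H H' H: add FIRST(H) = { = }.
Union: FOLLOW(H') = { (, *, = }.

{ (, *, = }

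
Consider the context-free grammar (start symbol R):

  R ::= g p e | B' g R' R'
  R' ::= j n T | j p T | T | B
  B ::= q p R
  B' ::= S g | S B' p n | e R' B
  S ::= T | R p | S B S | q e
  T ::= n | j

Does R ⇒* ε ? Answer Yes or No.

No nonterminal in this grammar is nullable.
No production of R has an RHS whose symbols are all nullable, so R is not nullable.

No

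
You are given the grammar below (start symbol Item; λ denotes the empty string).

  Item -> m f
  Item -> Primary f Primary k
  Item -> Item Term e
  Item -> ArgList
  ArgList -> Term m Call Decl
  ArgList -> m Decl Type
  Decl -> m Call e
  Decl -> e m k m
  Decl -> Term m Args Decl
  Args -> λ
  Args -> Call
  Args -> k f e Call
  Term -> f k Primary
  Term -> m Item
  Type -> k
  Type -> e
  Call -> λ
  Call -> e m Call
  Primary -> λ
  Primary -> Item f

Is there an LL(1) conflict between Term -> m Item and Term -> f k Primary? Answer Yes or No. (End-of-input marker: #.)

FIRST(m Item) = { m } and FIRST(f k Primary) = { f }.
The FIRST sets are disjoint and neither alternative is nullable — no conflict.

No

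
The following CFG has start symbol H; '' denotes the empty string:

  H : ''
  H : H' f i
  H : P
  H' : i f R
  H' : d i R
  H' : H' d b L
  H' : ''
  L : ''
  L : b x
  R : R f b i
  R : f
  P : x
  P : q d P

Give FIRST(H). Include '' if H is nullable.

{ d, f, i, q, x, '' }

H : '' contributes ''.
From H : H' f i: H' nullable, take FIRST(H') ∪ {f} = { d, f, i }.
From H : P: add FIRST(P) = { q, x }.
Union: FIRST(H) = { d, f, i, q, x, '' }.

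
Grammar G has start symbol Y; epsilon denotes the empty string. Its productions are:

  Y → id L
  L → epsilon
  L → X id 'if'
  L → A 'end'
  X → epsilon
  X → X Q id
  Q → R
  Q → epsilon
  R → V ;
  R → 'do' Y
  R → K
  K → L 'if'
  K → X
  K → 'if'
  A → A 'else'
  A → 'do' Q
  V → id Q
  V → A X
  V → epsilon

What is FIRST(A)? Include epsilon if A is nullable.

From A → A 'else': add FIRST(A) = { 'do' }.
A → 'do' Q contributes {'do'}.
Union: FIRST(A) = { 'do' }.

{ 'do' }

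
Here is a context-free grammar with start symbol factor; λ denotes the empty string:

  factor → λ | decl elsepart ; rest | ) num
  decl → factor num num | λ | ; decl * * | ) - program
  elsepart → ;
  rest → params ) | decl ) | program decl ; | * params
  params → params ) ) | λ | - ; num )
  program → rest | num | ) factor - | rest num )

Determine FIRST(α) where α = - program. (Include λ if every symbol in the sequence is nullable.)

- is a terminal; add {-} and stop.

{ - }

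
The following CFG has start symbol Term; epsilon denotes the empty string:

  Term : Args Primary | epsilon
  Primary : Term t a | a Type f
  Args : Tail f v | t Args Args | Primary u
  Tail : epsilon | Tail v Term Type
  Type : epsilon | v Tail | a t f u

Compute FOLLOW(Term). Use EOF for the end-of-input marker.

Term is the start symbol, so EOF ∈ FOLLOW(Term).
In Primary : Term t a: add FIRST(t a) = { t }.
In Tail : Tail v Term Type: add FIRST(Type)\{epsilon} = { a, v }.
  Since Type is nullable, also add FOLLOW(Tail) = { f, v }.
Union: FOLLOW(Term) = { EOF, a, f, t, v }.

{ EOF, a, f, t, v }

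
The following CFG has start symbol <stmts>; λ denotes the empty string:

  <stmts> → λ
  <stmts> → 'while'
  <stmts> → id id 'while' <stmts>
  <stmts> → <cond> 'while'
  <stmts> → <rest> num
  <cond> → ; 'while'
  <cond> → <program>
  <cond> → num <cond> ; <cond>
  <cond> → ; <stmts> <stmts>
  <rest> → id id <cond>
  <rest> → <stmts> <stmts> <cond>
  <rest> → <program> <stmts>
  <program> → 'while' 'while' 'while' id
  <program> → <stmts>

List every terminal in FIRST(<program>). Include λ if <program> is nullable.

{ 'while', ;, id, num, λ }

<program> → 'while' 'while' 'while' id contributes {'while'}.
From <program> → <stmts>: add FIRST(<stmts>) = { 'while', ;, id, num, λ } (including λ since <stmts> is nullable).
Union: FIRST(<program>) = { 'while', ;, id, num, λ }.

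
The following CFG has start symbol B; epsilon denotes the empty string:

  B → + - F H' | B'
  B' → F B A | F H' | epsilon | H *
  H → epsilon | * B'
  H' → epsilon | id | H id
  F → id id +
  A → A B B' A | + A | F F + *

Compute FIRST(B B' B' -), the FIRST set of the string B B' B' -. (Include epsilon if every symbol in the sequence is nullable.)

Add FIRST(B)\{epsilon} = { *, +, id }; B is nullable, continue.
Add FIRST(B')\{epsilon} = { *, id }; B' is nullable, continue.
Add FIRST(B')\{epsilon} = { *, id }; B' is nullable, continue.
- is a terminal; add {-} and stop.

{ *, +, -, id }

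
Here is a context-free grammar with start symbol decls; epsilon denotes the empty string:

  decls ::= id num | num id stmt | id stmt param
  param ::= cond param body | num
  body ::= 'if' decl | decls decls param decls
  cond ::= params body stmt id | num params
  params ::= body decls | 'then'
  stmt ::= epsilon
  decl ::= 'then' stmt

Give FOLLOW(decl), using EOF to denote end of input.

{ EOF, 'if', 'then', id, num }

In body ::= 'if' decl: decl is at the end, add FOLLOW(body) = { EOF, 'if', 'then', id, num }.
Union: FOLLOW(decl) = { EOF, 'if', 'then', id, num }.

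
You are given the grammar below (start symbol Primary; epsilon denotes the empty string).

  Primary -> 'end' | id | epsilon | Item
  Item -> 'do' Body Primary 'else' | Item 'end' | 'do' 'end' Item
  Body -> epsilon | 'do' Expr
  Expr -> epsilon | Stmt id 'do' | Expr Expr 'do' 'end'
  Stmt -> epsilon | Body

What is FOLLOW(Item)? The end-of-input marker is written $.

In Primary -> Item: Item is at the end, add FOLLOW(Primary) = { $, 'else' }.
In Item -> Item 'end': add FIRST('end') = { 'end' }.
In Item -> 'do' 'end' Item: Item is at the end, add FOLLOW(Item) = { $, 'else', 'end' }.
Union: FOLLOW(Item) = { $, 'else', 'end' }.

{ $, 'else', 'end' }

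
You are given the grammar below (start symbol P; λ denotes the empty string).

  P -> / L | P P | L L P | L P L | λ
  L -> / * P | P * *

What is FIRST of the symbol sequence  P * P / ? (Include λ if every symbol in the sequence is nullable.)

{ *, / }

Add FIRST(P)\{λ} = { *, / }; P is nullable, continue.
* is a terminal; add {*} and stop.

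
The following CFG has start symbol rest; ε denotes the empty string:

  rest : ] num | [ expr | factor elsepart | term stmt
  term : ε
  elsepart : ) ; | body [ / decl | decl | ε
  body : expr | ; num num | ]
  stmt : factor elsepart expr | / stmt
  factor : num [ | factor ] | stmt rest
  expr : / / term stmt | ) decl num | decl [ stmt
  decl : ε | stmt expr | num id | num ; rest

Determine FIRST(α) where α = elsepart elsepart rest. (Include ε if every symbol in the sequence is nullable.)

Add FIRST(elsepart)\{ε} = { ), /, ;, [, ], num }; elsepart is nullable, continue.
Add FIRST(elsepart)\{ε} = { ), /, ;, [, ], num }; elsepart is nullable, continue.
Add FIRST(rest) = { /, [, ], num }; rest is not nullable, stop.

{ ), /, ;, [, ], num }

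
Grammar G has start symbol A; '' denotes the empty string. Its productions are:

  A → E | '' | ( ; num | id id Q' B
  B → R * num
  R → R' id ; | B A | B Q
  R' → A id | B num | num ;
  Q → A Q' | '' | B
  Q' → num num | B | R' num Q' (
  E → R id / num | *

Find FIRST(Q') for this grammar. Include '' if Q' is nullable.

Q' → num num contributes {num}.
From Q' → B: add FIRST(B) = { (, *, id, num }.
From Q' → R' num Q' (: add FIRST(R') = { (, *, id, num }.
Union: FIRST(Q') = { (, *, id, num }.

{ (, *, id, num }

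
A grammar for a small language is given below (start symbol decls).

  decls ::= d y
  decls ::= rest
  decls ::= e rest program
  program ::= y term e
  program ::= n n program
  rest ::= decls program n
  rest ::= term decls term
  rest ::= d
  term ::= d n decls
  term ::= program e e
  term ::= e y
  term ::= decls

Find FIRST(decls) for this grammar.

{ d, e, n, y }

decls ::= d y contributes {d}.
From decls ::= rest: add FIRST(rest) = { d, e, n, y }.
decls ::= e rest program contributes {e}.
Union: FIRST(decls) = { d, e, n, y }.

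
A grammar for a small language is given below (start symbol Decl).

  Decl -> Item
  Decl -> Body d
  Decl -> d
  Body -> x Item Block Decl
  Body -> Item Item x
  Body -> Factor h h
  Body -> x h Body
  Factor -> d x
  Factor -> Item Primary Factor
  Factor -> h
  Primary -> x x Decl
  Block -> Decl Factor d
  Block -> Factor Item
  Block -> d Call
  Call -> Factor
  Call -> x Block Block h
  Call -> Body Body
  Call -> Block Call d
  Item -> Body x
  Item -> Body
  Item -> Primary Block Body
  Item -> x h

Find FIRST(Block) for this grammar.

From Block -> Decl Factor d: add FIRST(Decl) = { d, h, x }.
From Block -> Factor Item: add FIRST(Factor) = { d, h, x }.
Block -> d Call contributes {d}.
Union: FIRST(Block) = { d, h, x }.

{ d, h, x }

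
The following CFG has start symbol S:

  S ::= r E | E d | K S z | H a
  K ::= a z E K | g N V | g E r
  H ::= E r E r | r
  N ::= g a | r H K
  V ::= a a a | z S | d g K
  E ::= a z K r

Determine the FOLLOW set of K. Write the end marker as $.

In S ::= K S z: add FIRST(S z) = { a, g, r }.
In K ::= a z E K: K is at the end, add FOLLOW(K) = { a, d, g, r, z }.
In N ::= r H K: K is at the end, add FOLLOW(N) = { a, d, z }.
In V ::= d g K: K is at the end, add FOLLOW(V) = { a, d, g, r, z }.
In E ::= a z K r: add FIRST(r) = { r }.
Union: FOLLOW(K) = { a, d, g, r, z }.

{ a, d, g, r, z }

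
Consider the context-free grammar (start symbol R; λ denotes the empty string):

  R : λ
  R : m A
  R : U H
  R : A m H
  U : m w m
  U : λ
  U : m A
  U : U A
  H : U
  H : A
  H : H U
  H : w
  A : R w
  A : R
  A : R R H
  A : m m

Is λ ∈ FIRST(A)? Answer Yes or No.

Yes

A : R and each of R is nullable, so A ⇒* λ.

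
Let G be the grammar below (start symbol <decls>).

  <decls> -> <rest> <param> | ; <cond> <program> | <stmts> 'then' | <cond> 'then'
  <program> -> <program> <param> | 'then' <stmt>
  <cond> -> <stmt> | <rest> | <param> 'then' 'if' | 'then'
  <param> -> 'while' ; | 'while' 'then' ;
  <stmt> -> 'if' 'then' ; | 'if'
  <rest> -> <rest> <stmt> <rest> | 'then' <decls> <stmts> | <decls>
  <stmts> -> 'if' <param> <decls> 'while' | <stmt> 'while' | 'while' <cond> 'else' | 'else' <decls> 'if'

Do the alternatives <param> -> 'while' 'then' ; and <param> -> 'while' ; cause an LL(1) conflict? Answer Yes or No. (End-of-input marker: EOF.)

FIRST('while' 'then' ;) = { 'while' } and FIRST('while' ;) = { 'while' }.
Both contain 'while', so the two alternatives are not disjoint — LL(1) conflict.

Yes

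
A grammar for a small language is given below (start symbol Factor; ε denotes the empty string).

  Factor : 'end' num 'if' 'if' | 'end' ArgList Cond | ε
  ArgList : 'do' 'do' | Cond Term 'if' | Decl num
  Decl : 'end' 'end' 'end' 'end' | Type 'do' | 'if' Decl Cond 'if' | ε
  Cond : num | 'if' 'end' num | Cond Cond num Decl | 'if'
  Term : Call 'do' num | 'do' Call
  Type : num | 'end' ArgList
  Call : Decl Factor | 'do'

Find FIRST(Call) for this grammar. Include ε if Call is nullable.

{ 'do', 'end', 'if', num, ε }

From Call : Decl Factor: Decl, Factor nullable, take FIRST(Decl) ∪ FIRST(Factor) = { 'end', 'if', num }; also ε since the whole RHS is nullable.
Call : 'do' contributes {'do'}.
Union: FIRST(Call) = { 'do', 'end', 'if', num, ε }.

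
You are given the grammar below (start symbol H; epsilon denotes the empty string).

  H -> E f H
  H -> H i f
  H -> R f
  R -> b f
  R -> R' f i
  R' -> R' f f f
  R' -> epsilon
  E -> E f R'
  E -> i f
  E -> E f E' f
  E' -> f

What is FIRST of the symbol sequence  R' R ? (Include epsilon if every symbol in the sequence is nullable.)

Add FIRST(R')\{epsilon} = { f }; R' is nullable, continue.
Add FIRST(R) = { b, f }; R is not nullable, stop.

{ b, f }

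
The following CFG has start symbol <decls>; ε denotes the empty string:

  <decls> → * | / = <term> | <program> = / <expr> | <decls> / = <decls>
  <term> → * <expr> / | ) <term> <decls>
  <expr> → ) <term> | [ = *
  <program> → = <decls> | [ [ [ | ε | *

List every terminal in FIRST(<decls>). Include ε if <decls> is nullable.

<decls> → * contributes {*}.
<decls> → / = <term> contributes {/}.
From <decls> → <program> = / <expr>: <program> nullable, take FIRST(<program>) ∪ {=} = { *, =, [ }.
From <decls> → <decls> / = <decls>: add FIRST(<decls>) = { *, /, =, [ }.
Union: FIRST(<decls>) = { *, /, =, [ }.

{ *, /, =, [ }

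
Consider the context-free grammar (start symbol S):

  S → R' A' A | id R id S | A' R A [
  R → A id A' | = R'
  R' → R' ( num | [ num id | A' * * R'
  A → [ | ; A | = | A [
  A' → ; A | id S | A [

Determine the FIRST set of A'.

{ ;, =, [, id }

A' → ; A contributes {;}.
A' → id S contributes {id}.
From A' → A [: add FIRST(A) = { ;, =, [ }.
Union: FIRST(A') = { ;, =, [, id }.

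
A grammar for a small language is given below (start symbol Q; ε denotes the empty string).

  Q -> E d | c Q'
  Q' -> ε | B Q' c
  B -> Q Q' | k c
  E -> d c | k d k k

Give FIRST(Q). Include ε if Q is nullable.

From Q -> E d: add FIRST(E) = { d, k }.
Q -> c Q' contributes {c}.
Union: FIRST(Q) = { c, d, k }.

{ c, d, k }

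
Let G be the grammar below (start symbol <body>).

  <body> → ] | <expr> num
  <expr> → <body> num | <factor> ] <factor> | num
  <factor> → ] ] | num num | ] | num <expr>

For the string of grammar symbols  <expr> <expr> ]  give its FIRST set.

Add FIRST(<expr>) = { ], num }; <expr> is not nullable, stop.

{ ], num }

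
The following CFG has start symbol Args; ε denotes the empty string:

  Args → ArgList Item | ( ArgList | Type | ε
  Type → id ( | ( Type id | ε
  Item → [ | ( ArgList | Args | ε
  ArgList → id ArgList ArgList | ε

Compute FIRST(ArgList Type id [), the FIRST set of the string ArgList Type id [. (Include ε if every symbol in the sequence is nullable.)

Add FIRST(ArgList)\{ε} = { id }; ArgList is nullable, continue.
Add FIRST(Type)\{ε} = { (, id }; Type is nullable, continue.
id is a terminal; add {id} and stop.

{ (, id }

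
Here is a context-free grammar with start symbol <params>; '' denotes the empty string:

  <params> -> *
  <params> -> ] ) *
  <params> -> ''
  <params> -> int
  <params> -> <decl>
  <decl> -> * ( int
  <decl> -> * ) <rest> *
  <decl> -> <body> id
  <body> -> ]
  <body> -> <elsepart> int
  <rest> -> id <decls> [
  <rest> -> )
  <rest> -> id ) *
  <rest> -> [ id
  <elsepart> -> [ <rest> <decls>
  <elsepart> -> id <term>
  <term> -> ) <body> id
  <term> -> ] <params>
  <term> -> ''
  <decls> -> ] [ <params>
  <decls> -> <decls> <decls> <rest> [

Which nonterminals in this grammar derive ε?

Directly nullable (have an ''-production): <params>, <term>.
No other nonterminal has a production whose RHS symbols are all nullable.

{ <params>, <term> }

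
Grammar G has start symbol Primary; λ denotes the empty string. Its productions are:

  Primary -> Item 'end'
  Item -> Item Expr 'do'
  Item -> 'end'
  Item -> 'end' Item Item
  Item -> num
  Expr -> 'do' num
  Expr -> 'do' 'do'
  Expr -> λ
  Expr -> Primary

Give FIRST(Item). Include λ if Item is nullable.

{ 'end', num }

From Item -> Item Expr 'do': add FIRST(Item) = { 'end', num }.
Item -> 'end' contributes {'end'}.
Item -> 'end' Item Item contributes {'end'}.
Item -> num contributes {num}.
Union: FIRST(Item) = { 'end', num }.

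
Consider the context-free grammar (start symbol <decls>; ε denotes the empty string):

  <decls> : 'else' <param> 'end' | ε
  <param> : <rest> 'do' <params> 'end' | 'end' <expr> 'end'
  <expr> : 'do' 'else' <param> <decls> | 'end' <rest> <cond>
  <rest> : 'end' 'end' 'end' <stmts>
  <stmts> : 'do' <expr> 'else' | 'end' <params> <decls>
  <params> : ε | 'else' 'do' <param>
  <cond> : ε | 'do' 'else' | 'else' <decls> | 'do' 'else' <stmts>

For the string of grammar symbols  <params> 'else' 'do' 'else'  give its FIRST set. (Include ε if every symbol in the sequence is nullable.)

{ 'else' }

Add FIRST(<params>)\{ε} = { 'else' }; <params> is nullable, continue.
'else' is a terminal; add {'else'} and stop.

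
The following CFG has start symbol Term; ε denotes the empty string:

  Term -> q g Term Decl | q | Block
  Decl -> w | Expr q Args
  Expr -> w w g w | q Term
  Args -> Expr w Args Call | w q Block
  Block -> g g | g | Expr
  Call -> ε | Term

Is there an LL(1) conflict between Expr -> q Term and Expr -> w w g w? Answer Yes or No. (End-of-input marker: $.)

No

FIRST(q Term) = { q } and FIRST(w w g w) = { w }.
The FIRST sets are disjoint and neither alternative is nullable — no conflict.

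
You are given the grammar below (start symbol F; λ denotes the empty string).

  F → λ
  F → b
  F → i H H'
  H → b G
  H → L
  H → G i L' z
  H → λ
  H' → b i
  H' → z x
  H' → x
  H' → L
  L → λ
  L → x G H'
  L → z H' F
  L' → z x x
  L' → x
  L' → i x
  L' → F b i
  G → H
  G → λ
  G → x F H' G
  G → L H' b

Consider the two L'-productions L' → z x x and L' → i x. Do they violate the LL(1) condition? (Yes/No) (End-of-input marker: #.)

No

FIRST(z x x) = { z } and FIRST(i x) = { i }.
The FIRST sets are disjoint and neither alternative is nullable — no conflict.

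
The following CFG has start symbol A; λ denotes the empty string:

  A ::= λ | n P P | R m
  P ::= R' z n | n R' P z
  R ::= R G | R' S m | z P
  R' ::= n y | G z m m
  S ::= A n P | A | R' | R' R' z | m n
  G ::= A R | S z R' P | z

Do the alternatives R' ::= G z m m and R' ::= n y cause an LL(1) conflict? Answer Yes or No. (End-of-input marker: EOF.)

FIRST(G z m m) = { m, n, z } and FIRST(n y) = { n }.
Both contain n, so the two alternatives are not disjoint — LL(1) conflict.

Yes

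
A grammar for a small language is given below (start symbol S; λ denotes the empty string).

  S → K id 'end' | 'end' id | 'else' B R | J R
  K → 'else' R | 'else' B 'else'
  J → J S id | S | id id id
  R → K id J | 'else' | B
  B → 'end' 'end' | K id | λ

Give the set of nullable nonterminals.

Directly nullable (have an λ-production): B.
R → B with every symbol nullable, so R is nullable.
No other nonterminal has a production whose RHS symbols are all nullable.

{ B, R }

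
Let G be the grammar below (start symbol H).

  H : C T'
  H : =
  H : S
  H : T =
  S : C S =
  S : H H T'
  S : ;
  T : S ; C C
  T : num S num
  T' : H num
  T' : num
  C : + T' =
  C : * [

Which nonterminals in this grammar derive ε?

{ } (none)

No nonterminal has an empty production or an RHS whose symbols are all nullable.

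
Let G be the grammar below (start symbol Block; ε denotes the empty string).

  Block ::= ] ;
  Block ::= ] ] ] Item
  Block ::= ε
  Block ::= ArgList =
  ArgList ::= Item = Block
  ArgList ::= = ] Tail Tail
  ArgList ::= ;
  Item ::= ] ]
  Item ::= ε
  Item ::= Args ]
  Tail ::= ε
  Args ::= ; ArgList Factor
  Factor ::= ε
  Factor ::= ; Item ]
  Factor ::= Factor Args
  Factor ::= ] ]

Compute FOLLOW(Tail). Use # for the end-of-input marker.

In ArgList ::= = ] Tail Tail: add FIRST(Tail)\{ε} = {  }.
  Since Tail is nullable, also add FOLLOW(ArgList) = { ;, =, ] }.
In ArgList ::= = ] Tail Tail: Tail is at the end, add FOLLOW(ArgList) = { ;, =, ] }.
Union: FOLLOW(Tail) = { ;, =, ] }.

{ ;, =, ] }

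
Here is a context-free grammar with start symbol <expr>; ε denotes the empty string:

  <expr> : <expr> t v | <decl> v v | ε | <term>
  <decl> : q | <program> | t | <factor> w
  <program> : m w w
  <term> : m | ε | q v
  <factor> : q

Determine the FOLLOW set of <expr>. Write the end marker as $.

{ $, t }

<expr> is the start symbol, so $ ∈ FOLLOW(<expr>).
In <expr> : <expr> t v: add FIRST(t v) = { t }.
Union: FOLLOW(<expr>) = { $, t }.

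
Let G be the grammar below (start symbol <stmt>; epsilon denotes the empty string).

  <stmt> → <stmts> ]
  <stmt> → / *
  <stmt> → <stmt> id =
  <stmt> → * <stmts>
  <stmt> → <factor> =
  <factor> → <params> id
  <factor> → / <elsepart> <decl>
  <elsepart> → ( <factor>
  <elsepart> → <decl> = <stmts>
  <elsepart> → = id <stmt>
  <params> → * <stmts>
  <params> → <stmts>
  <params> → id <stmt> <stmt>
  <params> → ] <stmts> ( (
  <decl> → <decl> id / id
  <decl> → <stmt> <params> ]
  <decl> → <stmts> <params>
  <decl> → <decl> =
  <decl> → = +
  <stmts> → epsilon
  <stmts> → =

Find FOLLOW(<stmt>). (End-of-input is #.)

<stmt> is the start symbol, so # ∈ FOLLOW(<stmt>).
In <stmt> → <stmt> id =: add FIRST(id =) = { id }.
In <elsepart> → = id <stmt>: <stmt> is at the end, add FOLLOW(<elsepart>) = { *, /, =, ], id }.
In <params> → id <stmt> <stmt>: add FIRST(<stmt>) = { *, /, =, ], id }.
In <params> → id <stmt> <stmt>: <stmt> is at the end, add FOLLOW(<params>) = { *, /, =, ], id }.
In <decl> → <stmt> <params> ]: add FIRST(<params> ]) = { *, =, ], id }.
Union: FOLLOW(<stmt>) = { #, *, /, =, ], id }.

{ #, *, /, =, ], id }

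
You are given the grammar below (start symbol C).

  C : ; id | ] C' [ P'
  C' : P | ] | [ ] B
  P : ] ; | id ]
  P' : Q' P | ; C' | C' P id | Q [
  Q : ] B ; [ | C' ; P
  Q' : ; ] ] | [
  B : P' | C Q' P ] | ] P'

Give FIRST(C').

From C' : P: add FIRST(P) = { ], id }.
C' : ] contributes {]}.
C' : [ ] B contributes {[}.
Union: FIRST(C') = { [, ], id }.

{ [, ], id }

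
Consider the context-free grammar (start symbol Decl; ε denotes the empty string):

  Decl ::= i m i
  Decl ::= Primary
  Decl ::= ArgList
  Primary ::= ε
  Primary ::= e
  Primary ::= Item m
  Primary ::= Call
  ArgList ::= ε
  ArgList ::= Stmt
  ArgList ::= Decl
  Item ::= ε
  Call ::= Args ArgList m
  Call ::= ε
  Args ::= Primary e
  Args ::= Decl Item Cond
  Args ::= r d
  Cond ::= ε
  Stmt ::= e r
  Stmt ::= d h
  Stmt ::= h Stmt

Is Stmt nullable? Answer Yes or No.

Nullable nonterminals: ArgList, Args, Call, Cond, Decl, Item, Primary.
No production of Stmt has an RHS whose symbols are all nullable, so Stmt is not nullable.

No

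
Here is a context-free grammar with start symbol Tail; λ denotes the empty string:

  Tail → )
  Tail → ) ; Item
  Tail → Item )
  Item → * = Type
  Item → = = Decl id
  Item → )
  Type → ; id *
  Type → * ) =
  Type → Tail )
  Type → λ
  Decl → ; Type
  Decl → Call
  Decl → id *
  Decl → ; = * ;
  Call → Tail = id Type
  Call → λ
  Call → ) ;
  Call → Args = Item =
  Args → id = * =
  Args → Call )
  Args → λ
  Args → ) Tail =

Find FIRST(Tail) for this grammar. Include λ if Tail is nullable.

{ ), *, = }

Tail → ) contributes {)}.
Tail → ) ; Item contributes {)}.
From Tail → Item ): add FIRST(Item) = { ), *, = }.
Union: FIRST(Tail) = { ), *, = }.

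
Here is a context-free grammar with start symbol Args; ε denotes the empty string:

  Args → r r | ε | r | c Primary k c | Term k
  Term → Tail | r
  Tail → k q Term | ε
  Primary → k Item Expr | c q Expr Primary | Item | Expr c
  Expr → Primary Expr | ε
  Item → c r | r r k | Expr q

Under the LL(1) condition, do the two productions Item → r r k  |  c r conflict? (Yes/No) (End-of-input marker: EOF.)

No

FIRST(r r k) = { r } and FIRST(c r) = { c }.
The FIRST sets are disjoint and neither alternative is nullable — no conflict.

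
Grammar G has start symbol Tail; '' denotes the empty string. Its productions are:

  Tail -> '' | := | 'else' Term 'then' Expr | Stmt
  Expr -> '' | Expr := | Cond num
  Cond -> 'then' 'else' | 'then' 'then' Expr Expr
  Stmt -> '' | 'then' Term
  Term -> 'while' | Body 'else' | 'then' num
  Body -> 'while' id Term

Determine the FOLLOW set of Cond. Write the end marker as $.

{ num }

In Expr -> Cond num: add FIRST(num) = { num }.
Union: FOLLOW(Cond) = { num }.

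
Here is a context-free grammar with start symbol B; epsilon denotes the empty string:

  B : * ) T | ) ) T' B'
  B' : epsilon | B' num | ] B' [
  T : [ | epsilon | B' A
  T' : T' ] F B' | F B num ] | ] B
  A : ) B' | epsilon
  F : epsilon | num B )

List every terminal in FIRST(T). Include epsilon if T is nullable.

{ ), [, ], num, epsilon }

T : [ contributes {[}.
T : epsilon contributes epsilon.
From T : B' A: B', A nullable, take FIRST(B') ∪ FIRST(A) = { ), ], num }; also epsilon since the whole RHS is nullable.
Union: FIRST(T) = { ), [, ], num, epsilon }.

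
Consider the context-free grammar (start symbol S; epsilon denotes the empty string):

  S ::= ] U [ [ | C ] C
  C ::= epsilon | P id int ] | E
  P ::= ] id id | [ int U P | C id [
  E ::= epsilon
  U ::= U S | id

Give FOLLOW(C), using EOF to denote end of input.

{ EOF, [, ], id }

In S ::= C ] C: add FIRST(] C) = { ] }.
In S ::= C ] C: C is at the end, add FOLLOW(S) = { EOF, [, ], id }.
In P ::= C id [: add FIRST(id [) = { id }.
Union: FOLLOW(C) = { EOF, [, ], id }.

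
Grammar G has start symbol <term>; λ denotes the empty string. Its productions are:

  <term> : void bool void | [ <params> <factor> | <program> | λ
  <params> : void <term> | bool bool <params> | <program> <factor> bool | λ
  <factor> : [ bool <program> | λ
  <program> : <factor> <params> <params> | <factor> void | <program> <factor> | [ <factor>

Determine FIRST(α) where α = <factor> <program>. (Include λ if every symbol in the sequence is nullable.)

{ [, bool, void, λ }

Add FIRST(<factor>)\{λ} = { [ }; <factor> is nullable, continue.
Add FIRST(<program>)\{λ} = { [, bool, void }; <program> is nullable, continue.
Every symbol is nullable, so include λ.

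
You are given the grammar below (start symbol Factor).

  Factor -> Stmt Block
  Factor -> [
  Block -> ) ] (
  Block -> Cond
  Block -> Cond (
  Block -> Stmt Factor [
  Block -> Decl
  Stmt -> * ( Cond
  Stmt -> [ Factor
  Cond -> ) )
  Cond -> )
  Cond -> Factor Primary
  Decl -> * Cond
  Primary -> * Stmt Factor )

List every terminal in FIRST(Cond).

{ ), *, [ }

Cond -> ) ) contributes {)}.
Cond -> ) contributes {)}.
From Cond -> Factor Primary: add FIRST(Factor) = { *, [ }.
Union: FIRST(Cond) = { ), *, [ }.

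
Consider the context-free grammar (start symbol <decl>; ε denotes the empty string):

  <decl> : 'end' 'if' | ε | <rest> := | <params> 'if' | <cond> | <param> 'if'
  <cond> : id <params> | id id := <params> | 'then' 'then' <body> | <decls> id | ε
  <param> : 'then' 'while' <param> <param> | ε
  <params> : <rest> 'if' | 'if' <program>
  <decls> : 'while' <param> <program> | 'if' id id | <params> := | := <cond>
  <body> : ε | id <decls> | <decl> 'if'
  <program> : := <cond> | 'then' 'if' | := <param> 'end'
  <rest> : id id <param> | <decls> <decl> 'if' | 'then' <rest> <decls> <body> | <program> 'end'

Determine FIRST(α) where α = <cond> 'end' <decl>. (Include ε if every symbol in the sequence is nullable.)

Add FIRST(<cond>)\{ε} = { 'if', 'then', 'while', :=, id }; <cond> is nullable, continue.
'end' is a terminal; add {'end'} and stop.

{ 'end', 'if', 'then', 'while', :=, id }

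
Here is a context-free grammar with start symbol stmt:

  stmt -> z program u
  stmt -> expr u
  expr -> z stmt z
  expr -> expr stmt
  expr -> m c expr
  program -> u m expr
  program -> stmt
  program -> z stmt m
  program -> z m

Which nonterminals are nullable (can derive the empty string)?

{ } (none)

No nonterminal has an empty production or an RHS whose symbols are all nullable.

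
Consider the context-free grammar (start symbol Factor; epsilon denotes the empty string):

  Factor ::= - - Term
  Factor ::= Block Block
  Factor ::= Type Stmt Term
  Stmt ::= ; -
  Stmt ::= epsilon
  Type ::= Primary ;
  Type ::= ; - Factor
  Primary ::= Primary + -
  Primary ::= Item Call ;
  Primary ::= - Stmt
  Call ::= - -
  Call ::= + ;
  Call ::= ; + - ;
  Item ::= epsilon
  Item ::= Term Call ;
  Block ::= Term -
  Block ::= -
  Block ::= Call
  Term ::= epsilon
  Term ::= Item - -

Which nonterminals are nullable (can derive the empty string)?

{ Item, Stmt, Term }

Directly nullable (have an epsilon-production): Stmt, Item, Term.
No other nonterminal has a production whose RHS symbols are all nullable.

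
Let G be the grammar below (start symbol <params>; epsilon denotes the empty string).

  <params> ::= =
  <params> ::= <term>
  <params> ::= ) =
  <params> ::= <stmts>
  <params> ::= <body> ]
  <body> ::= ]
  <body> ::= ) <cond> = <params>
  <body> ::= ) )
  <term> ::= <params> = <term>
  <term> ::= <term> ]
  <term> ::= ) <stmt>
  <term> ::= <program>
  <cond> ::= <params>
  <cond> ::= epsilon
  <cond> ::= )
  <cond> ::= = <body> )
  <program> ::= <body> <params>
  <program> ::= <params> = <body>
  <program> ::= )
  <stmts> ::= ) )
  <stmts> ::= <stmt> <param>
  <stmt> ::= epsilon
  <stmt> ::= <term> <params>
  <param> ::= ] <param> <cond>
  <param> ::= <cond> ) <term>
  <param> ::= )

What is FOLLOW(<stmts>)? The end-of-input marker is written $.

{ $, ), =, ] }

In <params> ::= <stmts>: <stmts> is at the end, add FOLLOW(<params>) = { $, ), =, ] }.
Union: FOLLOW(<stmts>) = { $, ), =, ] }.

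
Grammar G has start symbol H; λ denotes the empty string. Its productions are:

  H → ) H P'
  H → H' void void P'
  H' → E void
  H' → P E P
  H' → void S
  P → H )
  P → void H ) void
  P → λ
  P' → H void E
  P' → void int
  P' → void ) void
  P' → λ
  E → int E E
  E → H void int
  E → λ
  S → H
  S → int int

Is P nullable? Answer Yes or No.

Yes

P has an λ-production, so P ⇒ λ.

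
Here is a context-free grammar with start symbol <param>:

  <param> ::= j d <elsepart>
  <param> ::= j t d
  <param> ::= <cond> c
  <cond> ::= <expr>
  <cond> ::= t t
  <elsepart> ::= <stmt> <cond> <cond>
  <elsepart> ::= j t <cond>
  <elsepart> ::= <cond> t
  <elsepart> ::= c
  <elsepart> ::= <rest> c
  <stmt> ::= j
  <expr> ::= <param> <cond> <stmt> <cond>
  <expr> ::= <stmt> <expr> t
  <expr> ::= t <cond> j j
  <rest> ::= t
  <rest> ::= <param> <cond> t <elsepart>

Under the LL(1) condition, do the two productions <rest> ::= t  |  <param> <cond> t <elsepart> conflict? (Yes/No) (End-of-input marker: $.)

FIRST(t) = { t } and FIRST(<param> <cond> t <elsepart>) = { j, t }.
Both contain t, so the two alternatives are not disjoint — LL(1) conflict.

Yes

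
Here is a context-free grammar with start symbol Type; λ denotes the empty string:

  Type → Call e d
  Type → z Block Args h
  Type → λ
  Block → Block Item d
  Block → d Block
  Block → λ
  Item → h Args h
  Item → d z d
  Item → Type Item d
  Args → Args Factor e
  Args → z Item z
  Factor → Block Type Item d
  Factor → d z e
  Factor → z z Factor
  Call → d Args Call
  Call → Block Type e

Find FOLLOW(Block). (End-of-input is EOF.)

{ d, e, h, z }

In Type → z Block Args h: add FIRST(Args h) = { z }.
In Block → Block Item d: add FIRST(Item d) = { d, e, h, z }.
In Block → d Block: Block is at the end, add FOLLOW(Block) = { d, e, h, z }.
In Factor → Block Type Item d: add FIRST(Type Item d) = { d, e, h, z }.
In Call → Block Type e: add FIRST(Type e) = { d, e, h, z }.
Union: FOLLOW(Block) = { d, e, h, z }.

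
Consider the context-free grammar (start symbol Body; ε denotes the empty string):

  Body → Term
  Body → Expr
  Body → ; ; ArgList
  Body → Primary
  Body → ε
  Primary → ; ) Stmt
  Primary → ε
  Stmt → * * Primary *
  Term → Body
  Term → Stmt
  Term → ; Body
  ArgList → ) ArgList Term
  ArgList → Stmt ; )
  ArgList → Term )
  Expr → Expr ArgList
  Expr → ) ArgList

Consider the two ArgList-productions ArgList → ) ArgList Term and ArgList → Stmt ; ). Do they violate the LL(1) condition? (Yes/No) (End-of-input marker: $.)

No

FIRST() ArgList Term) = { ) } and FIRST(Stmt ; )) = { * }.
The FIRST sets are disjoint and neither alternative is nullable — no conflict.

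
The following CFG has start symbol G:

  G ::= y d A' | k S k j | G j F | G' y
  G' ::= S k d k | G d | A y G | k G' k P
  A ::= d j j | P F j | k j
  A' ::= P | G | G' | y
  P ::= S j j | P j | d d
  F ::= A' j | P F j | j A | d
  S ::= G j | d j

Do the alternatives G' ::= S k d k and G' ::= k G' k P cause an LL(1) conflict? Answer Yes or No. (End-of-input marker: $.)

FIRST(S k d k) = { d, k, y } and FIRST(k G' k P) = { k }.
Both contain k, so the two alternatives are not disjoint — LL(1) conflict.

Yes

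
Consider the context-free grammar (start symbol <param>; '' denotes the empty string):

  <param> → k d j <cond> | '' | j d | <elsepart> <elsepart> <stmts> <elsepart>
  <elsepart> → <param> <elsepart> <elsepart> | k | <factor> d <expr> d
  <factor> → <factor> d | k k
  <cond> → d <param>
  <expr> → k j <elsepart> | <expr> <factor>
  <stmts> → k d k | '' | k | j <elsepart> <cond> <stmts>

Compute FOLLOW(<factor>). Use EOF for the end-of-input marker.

{ d, k }

In <elsepart> → <factor> d <expr> d: add FIRST(d <expr> d) = { d }.
In <factor> → <factor> d: add FIRST(d) = { d }.
In <expr> → <expr> <factor>: <factor> is at the end, add FOLLOW(<expr>) = { d, k }.
Union: FOLLOW(<factor>) = { d, k }.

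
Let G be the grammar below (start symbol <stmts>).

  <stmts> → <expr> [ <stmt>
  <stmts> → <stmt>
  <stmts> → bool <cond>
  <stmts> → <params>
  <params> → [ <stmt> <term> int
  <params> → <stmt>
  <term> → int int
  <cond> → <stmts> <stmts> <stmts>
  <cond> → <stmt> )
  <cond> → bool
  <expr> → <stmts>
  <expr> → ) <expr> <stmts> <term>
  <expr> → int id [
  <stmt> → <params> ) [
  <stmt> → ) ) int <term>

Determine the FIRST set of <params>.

{ ), [ }

<params> → [ <stmt> <term> int contributes {[}.
From <params> → <stmt>: add FIRST(<stmt>) = { ), [ }.
Union: FIRST(<params>) = { ), [ }.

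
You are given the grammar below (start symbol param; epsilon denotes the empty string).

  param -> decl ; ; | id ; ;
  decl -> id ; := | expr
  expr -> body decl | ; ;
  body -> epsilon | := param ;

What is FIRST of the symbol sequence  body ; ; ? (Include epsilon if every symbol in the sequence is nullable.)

{ :=, ; }

Add FIRST(body)\{epsilon} = { := }; body is nullable, continue.
; is a terminal; add {;} and stop.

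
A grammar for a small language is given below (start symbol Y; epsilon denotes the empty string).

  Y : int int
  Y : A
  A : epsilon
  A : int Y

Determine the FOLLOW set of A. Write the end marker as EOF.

{ EOF }

In Y : A: A is at the end, add FOLLOW(Y) = { EOF }.
Union: FOLLOW(A) = { EOF }.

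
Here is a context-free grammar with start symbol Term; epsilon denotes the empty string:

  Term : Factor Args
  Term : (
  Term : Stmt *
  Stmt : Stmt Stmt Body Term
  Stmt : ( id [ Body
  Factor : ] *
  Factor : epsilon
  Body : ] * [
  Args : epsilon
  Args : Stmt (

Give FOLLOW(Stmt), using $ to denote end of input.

In Term : Stmt *: add FIRST(*) = { * }.
In Stmt : Stmt Stmt Body Term: add FIRST(Stmt Body Term) = { ( }.
In Stmt : Stmt Stmt Body Term: add FIRST(Body Term) = { ] }.
In Args : Stmt (: add FIRST(() = { ( }.
Union: FOLLOW(Stmt) = { (, *, ] }.

{ (, *, ] }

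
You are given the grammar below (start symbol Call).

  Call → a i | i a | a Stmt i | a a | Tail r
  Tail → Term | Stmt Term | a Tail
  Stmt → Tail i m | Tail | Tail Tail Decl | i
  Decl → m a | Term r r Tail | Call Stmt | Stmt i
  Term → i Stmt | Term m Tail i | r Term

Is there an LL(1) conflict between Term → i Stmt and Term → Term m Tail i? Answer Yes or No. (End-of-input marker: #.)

FIRST(i Stmt) = { i } and FIRST(Term m Tail i) = { i, r }.
Both contain i, so the two alternatives are not disjoint — LL(1) conflict.

Yes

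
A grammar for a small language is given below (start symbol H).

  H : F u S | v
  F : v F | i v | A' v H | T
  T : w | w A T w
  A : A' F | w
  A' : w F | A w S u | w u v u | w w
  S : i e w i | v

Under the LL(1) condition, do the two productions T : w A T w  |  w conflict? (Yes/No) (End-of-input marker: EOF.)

Yes

FIRST(w A T w) = { w } and FIRST(w) = { w }.
Both contain w, so the two alternatives are not disjoint — LL(1) conflict.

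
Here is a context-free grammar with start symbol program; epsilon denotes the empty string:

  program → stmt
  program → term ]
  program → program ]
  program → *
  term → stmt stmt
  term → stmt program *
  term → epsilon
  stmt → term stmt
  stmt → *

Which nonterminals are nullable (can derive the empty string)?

{ term }

Directly nullable (have an epsilon-production): term.
No other nonterminal has a production whose RHS symbols are all nullable.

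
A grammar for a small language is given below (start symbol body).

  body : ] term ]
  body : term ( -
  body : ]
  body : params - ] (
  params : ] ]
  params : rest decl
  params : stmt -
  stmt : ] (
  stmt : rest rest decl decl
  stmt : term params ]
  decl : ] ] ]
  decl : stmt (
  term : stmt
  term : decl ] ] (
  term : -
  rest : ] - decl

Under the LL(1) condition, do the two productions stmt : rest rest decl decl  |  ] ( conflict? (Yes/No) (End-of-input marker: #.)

Yes

FIRST(rest rest decl decl) = { ] } and FIRST(] () = { ] }.
Both contain ], so the two alternatives are not disjoint — LL(1) conflict.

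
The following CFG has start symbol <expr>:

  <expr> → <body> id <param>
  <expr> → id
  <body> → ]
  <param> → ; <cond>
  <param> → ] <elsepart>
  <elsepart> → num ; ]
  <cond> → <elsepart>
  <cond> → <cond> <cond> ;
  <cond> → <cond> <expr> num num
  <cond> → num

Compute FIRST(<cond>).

From <cond> → <elsepart>: add FIRST(<elsepart>) = { num }.
From <cond> → <cond> <cond> ;: add FIRST(<cond>) = { num }.
From <cond> → <cond> <expr> num num: add FIRST(<cond>) = { num }.
<cond> → num contributes {num}.
Union: FIRST(<cond>) = { num }.

{ num }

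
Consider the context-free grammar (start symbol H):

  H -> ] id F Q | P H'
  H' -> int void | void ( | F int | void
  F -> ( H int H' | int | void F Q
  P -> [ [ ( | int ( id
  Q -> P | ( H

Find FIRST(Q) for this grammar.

From Q -> P: add FIRST(P) = { [, int }.
Q -> ( H contributes {(}.
Union: FIRST(Q) = { (, [, int }.

{ (, [, int }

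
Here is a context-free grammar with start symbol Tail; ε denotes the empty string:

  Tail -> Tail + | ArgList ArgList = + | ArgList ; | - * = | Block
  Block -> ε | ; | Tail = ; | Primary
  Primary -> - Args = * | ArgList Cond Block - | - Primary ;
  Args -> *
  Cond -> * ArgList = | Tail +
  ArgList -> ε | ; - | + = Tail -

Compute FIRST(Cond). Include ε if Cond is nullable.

{ *, +, -, ;, = }

Cond -> * ArgList = contributes {*}.
From Cond -> Tail +: Tail nullable, take FIRST(Tail) ∪ {+} = { *, +, -, ;, = }.
Union: FIRST(Cond) = { *, +, -, ;, = }.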